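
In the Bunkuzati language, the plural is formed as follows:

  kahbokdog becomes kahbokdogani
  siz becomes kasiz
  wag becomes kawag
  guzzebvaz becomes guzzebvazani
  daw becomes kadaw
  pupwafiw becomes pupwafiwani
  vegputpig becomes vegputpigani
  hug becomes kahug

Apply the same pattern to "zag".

pupwafiw and daw both end in -w yet inflect differently (pupwafiwani, kadaw), so the final letter is not what conditions the rule; the number of vowels is.
"zag" has 1 vowel. The stems with 1 vowel (daw → kadaw, siz → kasiz, hug → kahug) add the prefix ka-.
So zag → kazag.

kazag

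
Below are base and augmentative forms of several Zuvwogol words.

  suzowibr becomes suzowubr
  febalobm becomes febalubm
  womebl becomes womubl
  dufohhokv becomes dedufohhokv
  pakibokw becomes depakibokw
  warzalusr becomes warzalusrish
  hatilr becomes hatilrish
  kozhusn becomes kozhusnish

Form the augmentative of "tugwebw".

tugwubw

"tugwebw" has second-to-last letter 'b'. The stems whose second-to-last letter is 'b' (suzowibr → suzowubr, febalobm → febalubm, womebl → womubl) change the last vowel to 'u'.
So tugwebw → tugwubw.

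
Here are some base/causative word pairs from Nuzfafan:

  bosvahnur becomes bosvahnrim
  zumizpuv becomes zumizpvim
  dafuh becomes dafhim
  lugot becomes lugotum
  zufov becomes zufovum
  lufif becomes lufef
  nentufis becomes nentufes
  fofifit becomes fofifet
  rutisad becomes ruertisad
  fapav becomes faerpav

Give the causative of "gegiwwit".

gegiwwet

zumizpuv and zufov both end in -v yet inflect differently (zumizpvim, zufovum), so the final letter is not what conditions the rule; the last vowel is.
"gegiwwit" has last vowel 'i'. The stems whose last vowel is 'i' (lufif → lufef, nentufis → nentufes, fofifit → fofifet) change the last vowel to 'e'.
The other patterns: stems whose last vowel is 'u' delete the last vowel and add -im; stems whose last vowel is 'o' add -um; stems whose last vowel is 'a' insert -er- after the first vowel.
So gegiwwit → gegiwwet.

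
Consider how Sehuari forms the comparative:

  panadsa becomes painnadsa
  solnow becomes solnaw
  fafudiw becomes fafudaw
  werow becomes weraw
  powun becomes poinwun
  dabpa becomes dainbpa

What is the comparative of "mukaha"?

muinkaha

solnow and powun both have 2 vowels yet inflect differently (solnaw, poinwun), so the number of vowels is not what conditions the rule; the final letter is.
"mukaha" ends in -a. The stems ending in -a (panadsa → painnadsa, dabpa → dainbpa) insert -in- after the first vowel.
So mukaha → muinkaha.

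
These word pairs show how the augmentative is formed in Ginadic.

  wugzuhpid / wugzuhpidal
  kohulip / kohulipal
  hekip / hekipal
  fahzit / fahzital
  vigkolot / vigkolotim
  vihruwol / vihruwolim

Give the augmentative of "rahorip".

fahzit and vigkolot both end in -t yet inflect differently (fahzital, vigkolotim), so the final letter is not what conditions the rule; the last vowel is.
"rahorip" has last vowel 'i'. The stems whose last vowel is 'i' (wugzuhpid → wugzuhpidal, kohulip → kohulipal, hekip → hekipal) add -al.
So rahorip → rahoripal.

rahoripal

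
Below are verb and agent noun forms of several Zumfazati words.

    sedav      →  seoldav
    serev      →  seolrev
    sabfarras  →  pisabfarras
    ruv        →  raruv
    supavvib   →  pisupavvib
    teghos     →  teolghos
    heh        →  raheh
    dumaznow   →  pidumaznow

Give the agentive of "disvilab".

pidisvilab

ruv and serev both end in -v yet inflect differently (raruv, seolrev), so the final letter is not what conditions the rule; the number of vowels is.
"disvilab" has 3 vowels. The stems with 3 vowels (dumaznow → pidumaznow, sabfarras → pisabfarras, supavvib → pisupavvib) add the prefix pi-.
The other patterns: stems with 1 vowel add the prefix ra-; stems with 2 vowels insert -ol- after the first vowel.
So disvilab → pidisvilab.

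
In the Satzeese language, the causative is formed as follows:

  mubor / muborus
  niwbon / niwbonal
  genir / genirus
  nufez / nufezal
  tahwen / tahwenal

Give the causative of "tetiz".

mubor and niwbon both have last vowel 'o' yet inflect differently (muborus, niwbonal), so the last vowel is not what conditions the rule; the final letter is.
"tetiz" ends in -z. The one such stem in the data (nufez → nufezal) adds -al, so the same rule applies.
The other pattern: stems ending in -r add -us.
So tetiz → tetizal.

tetizal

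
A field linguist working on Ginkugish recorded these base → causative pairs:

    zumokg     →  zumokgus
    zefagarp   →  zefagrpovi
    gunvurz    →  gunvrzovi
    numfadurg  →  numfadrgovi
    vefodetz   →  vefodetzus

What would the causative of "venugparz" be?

gunvurz and vefodetz both end in -z yet inflect differently (gunvrzovi, vefodetzus), so the final letter is not what conditions the rule; the second-to-last letter is.
"venugparz" has second-to-last letter 'r'. The stems whose second-to-last letter is 'r' (zefagarp → zefagrpovi, numfadurg → numfadrgovi, gunvurz → gunvrzovi) delete the last vowel and add -ovi.
So venugparz → venugprzovi.

venugprzovi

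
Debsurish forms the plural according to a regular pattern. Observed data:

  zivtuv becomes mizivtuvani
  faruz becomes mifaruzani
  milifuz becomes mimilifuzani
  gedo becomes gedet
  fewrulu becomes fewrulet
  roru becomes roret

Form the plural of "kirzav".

zivtuv and fewrulu both have last vowel 'u' yet inflect differently (mizivtuvani, fewrulet), so the last vowel is not what conditions the rule; whether the stem ends in a vowel or a consonant is.
"kirzav" ends in a consonant. The stems ending in a consonant (zivtuv → mizivtuvani, faruz → mifaruzani, milifuz → mimilifuzani) add mi- … -ani around the stem.
The other pattern: stems ending in a vowel drop the final letter and add -et.
So kirzav → mikirzavani.

mikirzavani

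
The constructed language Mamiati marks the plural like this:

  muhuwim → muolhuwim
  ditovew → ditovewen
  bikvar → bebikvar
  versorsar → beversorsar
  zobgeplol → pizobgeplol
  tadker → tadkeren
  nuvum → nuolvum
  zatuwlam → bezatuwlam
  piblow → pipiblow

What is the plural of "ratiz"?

bikvar and tadker both end in -r yet inflect differently (bebikvar, tadkeren), so the final letter is not what conditions the rule; the last vowel is.
"ratiz" has last vowel 'i'. The one such stem in the data (muhuwim → muolhuwim) inserts -ol- after the first vowel (as does nuvum), so the same rule applies.
The other patterns: stems whose last vowel is 'a' add the prefix be-; stems whose last vowel is 'e' add -en; stems whose last vowel is 'o' add the prefix pi-.
So ratiz → raoltiz.

raoltiz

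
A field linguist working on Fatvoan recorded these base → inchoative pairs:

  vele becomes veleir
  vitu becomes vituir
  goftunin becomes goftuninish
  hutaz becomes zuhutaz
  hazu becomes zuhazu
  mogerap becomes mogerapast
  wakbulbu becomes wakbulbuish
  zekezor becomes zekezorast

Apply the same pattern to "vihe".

"vihe" begins with v-. The stems beginning with v- (vitu → vituir, vele → veleir) add -ir.
So vihe → viheir.

viheir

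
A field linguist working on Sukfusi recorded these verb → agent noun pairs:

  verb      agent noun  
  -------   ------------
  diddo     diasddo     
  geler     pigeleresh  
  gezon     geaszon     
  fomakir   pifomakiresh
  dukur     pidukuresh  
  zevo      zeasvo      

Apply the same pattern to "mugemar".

pimugemaresh

gezon and geler both begin with g- yet inflect differently (geaszon, pigeleresh), so the first letter is not what conditions the rule; the final letter is.
"mugemar" ends in -r. The stems ending in -r (geler → pigeleresh, fomakir → pifomakiresh, dukur → pidukuresh) add pi- … -esh around the stem.
So mugemar → pimugemaresh.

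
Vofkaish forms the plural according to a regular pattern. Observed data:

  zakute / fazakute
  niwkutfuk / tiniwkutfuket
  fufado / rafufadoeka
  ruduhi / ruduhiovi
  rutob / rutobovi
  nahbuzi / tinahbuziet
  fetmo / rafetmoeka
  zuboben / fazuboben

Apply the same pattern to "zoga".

fazoga

ruduhi and nahbuzi both end in -i yet inflect differently (ruduhiovi, tinahbuziet), so the final letter is not what conditions the rule; the first letter is.
"zoga" begins with z-. The stems beginning with z- (zakute → fazakute, zuboben → fazuboben) add the prefix fa-.
The other patterns: stems beginning with f- add ra- … -eka around the stem; stems beginning with r- add -ovi; stems beginning with n- add ti- … -et around the stem.
So zoga → fazoga.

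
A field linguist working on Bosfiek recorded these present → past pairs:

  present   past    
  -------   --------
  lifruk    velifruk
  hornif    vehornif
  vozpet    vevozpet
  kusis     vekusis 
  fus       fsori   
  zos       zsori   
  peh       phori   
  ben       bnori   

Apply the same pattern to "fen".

kusis and fus both end in -s yet inflect differently (vekusis, fsori), so the final letter is not what conditions the rule; the number of vowels is.
"fen" has 1 vowel. The stems with 1 vowel (fus → fsori, zos → zsori, peh → phori) delete the last vowel and add -ori.
So fen → fnori.

fnori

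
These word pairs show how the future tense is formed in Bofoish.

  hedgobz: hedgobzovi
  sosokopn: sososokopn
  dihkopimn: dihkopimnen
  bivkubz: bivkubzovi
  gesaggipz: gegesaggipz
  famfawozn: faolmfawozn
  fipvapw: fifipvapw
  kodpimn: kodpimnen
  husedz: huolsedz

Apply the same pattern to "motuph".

momotuph

"motuph" has second-to-last letter 'p'. The stems whose second-to-last letter is 'p' (fipvapw → fifipvapw, sosokopn → sososokopn, gesaggipz → gegesaggipz) repeat the first consonant+vowel as a prefix.
The other patterns: stems whose second-to-last letter is 'b' add -ovi; stems whose second-to-last letter is 'm' add -en; stems whose second-to-last letter is 'd' or 'z' insert -ol- after the first vowel.
So motuph → momotuph.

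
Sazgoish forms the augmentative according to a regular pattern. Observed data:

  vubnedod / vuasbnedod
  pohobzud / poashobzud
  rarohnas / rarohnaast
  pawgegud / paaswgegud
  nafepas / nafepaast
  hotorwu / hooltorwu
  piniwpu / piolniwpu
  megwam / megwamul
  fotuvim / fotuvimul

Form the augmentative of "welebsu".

megwam and rarohnas both have last vowel 'a' yet inflect differently (megwamul, rarohnaast), so the last vowel is not what conditions the rule; the final letter is.
"welebsu" ends in -u. The stems ending in -u (hotorwu → hooltorwu, piniwpu → piolniwpu) insert -ol- after the first vowel.
The other patterns: stems ending in -d insert -as- after the first vowel; stems ending in -m add -ul; stems ending in -s drop the final letter and add -ast.
So welebsu → weollebsu.

weollebsu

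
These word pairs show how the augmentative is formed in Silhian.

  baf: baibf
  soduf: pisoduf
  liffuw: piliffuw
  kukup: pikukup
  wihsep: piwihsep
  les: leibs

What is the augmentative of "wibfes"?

piwibfes

"wibfes" has 2 vowels. The stems with 2 vowels (soduf → pisoduf, wihsep → piwihsep, liffuw → piliffuw) add the prefix pi-.
So wibfes → piwibfes.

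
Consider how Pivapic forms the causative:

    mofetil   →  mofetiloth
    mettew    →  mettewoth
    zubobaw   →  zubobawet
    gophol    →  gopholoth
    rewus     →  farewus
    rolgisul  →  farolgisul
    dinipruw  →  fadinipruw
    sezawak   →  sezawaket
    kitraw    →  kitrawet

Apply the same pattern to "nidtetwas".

"nidtetwas" has last vowel 'a'. The stems whose last vowel is 'a' (sezawak → sezawaket, zubobaw → zubobawet, kitraw → kitrawet) add -et.
The other patterns: stems whose last vowel is 'u' add the prefix fa-; stems whose last vowel is 'e', 'i' or 'o' add -oth.
So nidtetwas → nidtetwaset.

nidtetwaset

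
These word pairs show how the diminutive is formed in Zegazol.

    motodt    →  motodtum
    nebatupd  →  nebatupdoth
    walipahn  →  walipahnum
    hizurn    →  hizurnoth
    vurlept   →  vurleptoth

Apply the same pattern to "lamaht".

motodt and vurlept both end in -t yet inflect differently (motodtum, vurleptoth), so the final letter is not what conditions the rule; the second-to-last letter is.
"lamaht" has second-to-last letter 'h'. The one such stem in the data (walipahn → walipahnum) adds -um, so the same rule applies.
So lamaht → lamahtum.

lamahtum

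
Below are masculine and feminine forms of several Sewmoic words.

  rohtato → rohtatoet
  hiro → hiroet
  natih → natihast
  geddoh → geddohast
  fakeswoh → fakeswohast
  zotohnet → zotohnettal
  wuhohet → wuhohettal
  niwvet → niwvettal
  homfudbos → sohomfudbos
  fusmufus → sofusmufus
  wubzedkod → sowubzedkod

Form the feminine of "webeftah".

"webeftah" ends in -h. The stems ending in -h (natih → natihast, geddoh → geddohast, fakeswoh → fakeswohast) add -ast.
The other patterns: stems ending in -o add -et; stems ending in -t double the final consonant and add -al; stems ending in -d or -s add the prefix so-.
So webeftah → webeftahast.

webeftahast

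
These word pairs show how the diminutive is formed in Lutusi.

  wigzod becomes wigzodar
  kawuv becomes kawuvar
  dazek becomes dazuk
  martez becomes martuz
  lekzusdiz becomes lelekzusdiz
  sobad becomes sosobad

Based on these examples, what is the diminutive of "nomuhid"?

nonomuhid

martez and lekzusdiz both end in -z yet inflect differently (martuz, lelekzusdiz), so the final letter is not what conditions the rule; the last vowel is.
"nomuhid" has last vowel 'i'. The one such stem in the data (lekzusdiz → lelekzusdiz) repeats the first consonant+vowel as a prefix (as does sobad), so the same rule applies.
So nomuhid → nonomuhid.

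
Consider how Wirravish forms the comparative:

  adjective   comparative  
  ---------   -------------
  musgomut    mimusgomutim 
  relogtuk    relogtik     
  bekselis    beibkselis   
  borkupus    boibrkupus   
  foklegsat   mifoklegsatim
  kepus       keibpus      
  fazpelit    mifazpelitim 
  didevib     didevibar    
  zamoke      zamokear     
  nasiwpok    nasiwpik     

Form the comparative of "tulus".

tuiblus

relogtuk and musgomut both have last vowel 'u' yet inflect differently (relogtik, mimusgomutim), so the last vowel is not what conditions the rule; the final letter is.
"tulus" ends in -s. The stems ending in -s (borkupus → boibrkupus, bekselis → beibkselis, kepus → keibpus) insert -ib- after the first vowel.
So tulus → tuiblus.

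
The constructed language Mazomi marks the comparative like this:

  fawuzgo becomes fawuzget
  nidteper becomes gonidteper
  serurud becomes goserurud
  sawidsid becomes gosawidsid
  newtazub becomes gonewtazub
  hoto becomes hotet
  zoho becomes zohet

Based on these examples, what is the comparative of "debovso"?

debovset

newtazub and fawuzgo both have 3 vowels yet inflect differently (gonewtazub, fawuzget), so the number of vowels is not what conditions the rule; whether the stem ends in a vowel or a consonant is.
"debovso" ends in a vowel. The stems ending in a vowel (fawuzgo → fawuzget, zoho → zohet, hoto → hotet) drop the final letter and add -et.
So debovso → debovset.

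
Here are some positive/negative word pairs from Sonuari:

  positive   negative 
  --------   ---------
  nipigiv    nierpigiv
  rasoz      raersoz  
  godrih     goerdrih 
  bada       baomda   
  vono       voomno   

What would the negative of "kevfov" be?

rasoz and vono both have last vowel 'o' yet inflect differently (raersoz, voomno), so the last vowel is not what conditions the rule; whether the stem ends in a vowel or a consonant is.
"kevfov" ends in a consonant. The stems ending in a consonant (nipigiv → nierpigiv, rasoz → raersoz, godrih → goerdrih) insert -er- after the first vowel.
So kevfov → keervfov.

keervfov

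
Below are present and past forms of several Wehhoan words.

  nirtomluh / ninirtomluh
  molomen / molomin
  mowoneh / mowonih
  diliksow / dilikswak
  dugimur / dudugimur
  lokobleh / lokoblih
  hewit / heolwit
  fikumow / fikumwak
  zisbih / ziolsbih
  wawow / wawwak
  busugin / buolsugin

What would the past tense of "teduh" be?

nirtomluh and lokobleh both end in -h yet inflect differently (ninirtomluh, lokoblih), so the final letter is not what conditions the rule; the last vowel is.
"teduh" has last vowel 'u'. The stems whose last vowel is 'u' (dugimur → dudugimur, nirtomluh → ninirtomluh) repeat the first consonant+vowel as a prefix.
The other patterns: stems whose last vowel is 'e' change the last vowel to 'i'; stems whose last vowel is 'i' insert -ol- after the first vowel; stems whose last vowel is 'o' delete the last vowel and add -ak.
So teduh → teteduh.

teteduh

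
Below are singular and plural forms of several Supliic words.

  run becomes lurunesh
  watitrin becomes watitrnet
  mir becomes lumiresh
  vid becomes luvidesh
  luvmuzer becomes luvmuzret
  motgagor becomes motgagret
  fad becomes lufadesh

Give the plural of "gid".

"gid" has 1 vowel. The stems with 1 vowel (run → lurunesh, vid → luvidesh, fad → lufadesh) add lu- … -esh around the stem.
So gid → lugidesh.

lugidesh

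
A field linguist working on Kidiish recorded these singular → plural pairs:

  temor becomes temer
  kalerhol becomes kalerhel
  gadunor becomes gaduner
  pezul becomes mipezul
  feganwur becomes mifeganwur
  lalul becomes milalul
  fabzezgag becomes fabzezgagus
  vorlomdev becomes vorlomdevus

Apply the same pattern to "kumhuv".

mikumhuv

"kumhuv" has last vowel 'u'. The stems whose last vowel is 'u' (pezul → mipezul, feganwur → mifeganwur, lalul → milalul) add the prefix mi-.
So kumhuv → mikumhuv.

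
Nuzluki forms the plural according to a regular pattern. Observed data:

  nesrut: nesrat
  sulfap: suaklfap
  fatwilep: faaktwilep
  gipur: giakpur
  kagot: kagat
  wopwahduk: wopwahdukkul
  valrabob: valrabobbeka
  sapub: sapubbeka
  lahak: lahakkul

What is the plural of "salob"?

salobbeka

wopwahduk and nesrut both have last vowel 'u' yet inflect differently (wopwahdukkul, nesrat), so the last vowel is not what conditions the rule; the final letter is.
"salob" ends in -b. The stems ending in -b (valrabob → valrabobbeka, sapub → sapubbeka) double the final consonant and add -eka.
So salob → salobbeka.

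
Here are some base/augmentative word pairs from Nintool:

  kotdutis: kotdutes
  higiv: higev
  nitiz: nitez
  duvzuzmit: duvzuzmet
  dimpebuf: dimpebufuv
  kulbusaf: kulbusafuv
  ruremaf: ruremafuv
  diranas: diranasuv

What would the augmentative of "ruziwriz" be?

kotdutis and diranas both end in -s yet inflect differently (kotdutes, diranasuv), so the final letter is not what conditions the rule; the last vowel is.
"ruziwriz" has last vowel 'i'. The stems whose last vowel is 'i' (kotdutis → kotdutes, higiv → higev, nitiz → nitez) change the last vowel to 'e'.
So ruziwriz → ruziwrez.

ruziwrez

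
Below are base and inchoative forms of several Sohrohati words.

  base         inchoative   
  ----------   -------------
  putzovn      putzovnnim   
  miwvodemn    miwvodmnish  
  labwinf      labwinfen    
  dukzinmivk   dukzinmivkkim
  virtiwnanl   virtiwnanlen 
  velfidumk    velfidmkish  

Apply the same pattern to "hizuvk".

"hizuvk" has second-to-last letter 'v'. The stems whose second-to-last letter is 'v' (dukzinmivk → dukzinmivkkim, putzovn → putzovnnim) double the final consonant and add -im.
The other patterns: stems whose second-to-last letter is 'n' add -en; stems whose second-to-last letter is 'm' delete the last vowel and add -ish.
So hizuvk → hizuvkkim.

hizuvkkim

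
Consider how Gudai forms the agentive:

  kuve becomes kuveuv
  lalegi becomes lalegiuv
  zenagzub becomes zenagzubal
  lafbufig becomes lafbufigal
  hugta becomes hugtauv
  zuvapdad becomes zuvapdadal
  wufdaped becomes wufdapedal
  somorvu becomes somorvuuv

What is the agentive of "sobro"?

lalegi and lafbufig both have last vowel 'i' yet inflect differently (lalegiuv, lafbufigal), so the last vowel is not what conditions the rule; whether the stem ends in a vowel or a consonant is.
"sobro" ends in a vowel. The stems ending in a vowel (kuve → kuveuv, hugta → hugtauv, somorvu → somorvuuv) add -uv.
So sobro → sobrouv.

sobrouv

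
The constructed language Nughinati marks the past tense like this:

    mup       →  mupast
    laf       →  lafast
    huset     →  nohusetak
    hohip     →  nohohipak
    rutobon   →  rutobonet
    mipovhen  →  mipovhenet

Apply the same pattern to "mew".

mup and hohip both end in -p yet inflect differently (mupast, nohohipak), so the final letter is not what conditions the rule; the number of vowels is.
"mew" has 1 vowel. The stems with 1 vowel (mup → mupast, laf → lafast) add -ast.
The other patterns: stems with 2 vowels add no- … -ak around the stem; stems with 3 vowels add -et.
So mew → mewast.

mewast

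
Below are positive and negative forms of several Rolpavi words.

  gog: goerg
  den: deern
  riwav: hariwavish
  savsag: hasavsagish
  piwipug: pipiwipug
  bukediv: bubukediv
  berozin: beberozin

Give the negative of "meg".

meerg

gog and savsag both end in -g yet inflect differently (goerg, hasavsagish), so the final letter is not what conditions the rule; the number of vowels is.
"meg" has 1 vowel. The stems with 1 vowel (gog → goerg, den → deern) insert -er- after the first vowel.
The other patterns: stems with 2 vowels add ha- … -ish around the stem; stems with 3 vowels repeat the first consonant+vowel as a prefix.
So meg → meerg.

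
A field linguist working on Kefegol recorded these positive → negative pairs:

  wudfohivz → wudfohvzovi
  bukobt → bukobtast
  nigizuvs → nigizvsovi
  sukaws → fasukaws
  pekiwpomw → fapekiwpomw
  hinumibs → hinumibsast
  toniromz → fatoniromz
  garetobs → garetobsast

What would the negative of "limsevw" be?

hinumibs and nigizuvs both end in -s yet inflect differently (hinumibsast, nigizvsovi), so the final letter is not what conditions the rule; the second-to-last letter is.
"limsevw" has second-to-last letter 'v'. The stems whose second-to-last letter is 'v' (nigizuvs → nigizvsovi, wudfohivz → wudfohvzovi) delete the last vowel and add -ovi.
So limsevw → limsvwovi.

limsvwovi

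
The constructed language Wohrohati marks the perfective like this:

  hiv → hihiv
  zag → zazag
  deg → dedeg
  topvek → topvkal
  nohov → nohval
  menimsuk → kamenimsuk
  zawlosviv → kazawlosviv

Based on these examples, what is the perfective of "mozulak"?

kamozulak

"mozulak" has 3 vowels. The stems with 3 vowels (menimsuk → kamenimsuk, zawlosviv → kazawlosviv) add the prefix ka-.
So mozulak → kamozulak.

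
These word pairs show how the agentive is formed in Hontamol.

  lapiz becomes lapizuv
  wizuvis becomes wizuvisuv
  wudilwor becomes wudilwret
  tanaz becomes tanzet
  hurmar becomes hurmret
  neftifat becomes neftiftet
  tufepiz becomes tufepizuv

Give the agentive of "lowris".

lapiz and tanaz both end in -z yet inflect differently (lapizuv, tanzet), so the final letter is not what conditions the rule; the last vowel is.
"lowris" has last vowel 'i'. The stems whose last vowel is 'i' (lapiz → lapizuv, tufepiz → tufepizuv, wizuvis → wizuvisuv) add -uv.
The other pattern: stems whose last vowel is 'a' or 'o' delete the last vowel and add -et.
So lowris → lowrisuv.

lowrisuv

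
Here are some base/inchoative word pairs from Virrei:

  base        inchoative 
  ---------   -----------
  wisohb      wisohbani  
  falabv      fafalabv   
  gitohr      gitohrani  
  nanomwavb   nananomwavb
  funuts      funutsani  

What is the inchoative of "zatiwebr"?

"zatiwebr" has second-to-last letter 'b'. The one such stem in the data (falabv → fafalabv) repeats the first consonant+vowel as a prefix (as does nanomwavb), so the same rule applies.
The other pattern: stems whose second-to-last letter is 'h' or 't' add -ani.
So zatiwebr → zazatiwebr.

zazatiwebr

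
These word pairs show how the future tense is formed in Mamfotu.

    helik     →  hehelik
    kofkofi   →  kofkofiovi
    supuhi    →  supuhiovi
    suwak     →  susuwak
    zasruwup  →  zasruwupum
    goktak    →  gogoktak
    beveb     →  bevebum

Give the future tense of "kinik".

kikinik

helik and supuhi both have last vowel 'i' yet inflect differently (hehelik, supuhiovi), so the last vowel is not what conditions the rule; the final letter is.
"kinik" ends in -k. The stems ending in -k (suwak → susuwak, goktak → gogoktak, helik → hehelik) repeat the first consonant+vowel as a prefix.
The other patterns: stems ending in -i add -ovi; stems ending in -b or -p add -um.
So kinik → kikinik.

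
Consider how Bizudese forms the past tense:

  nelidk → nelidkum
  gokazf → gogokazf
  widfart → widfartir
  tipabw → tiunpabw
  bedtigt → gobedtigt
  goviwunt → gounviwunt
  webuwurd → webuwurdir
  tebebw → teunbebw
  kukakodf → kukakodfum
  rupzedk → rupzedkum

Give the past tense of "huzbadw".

bedtigt and widfart both end in -t yet inflect differently (gobedtigt, widfartir), so the final letter is not what conditions the rule; the second-to-last letter is.
"huzbadw" has second-to-last letter 'd'. The stems whose second-to-last letter is 'd' (kukakodf → kukakodfum, rupzedk → rupzedkum, nelidk → nelidkum) add -um.
The other patterns: stems whose second-to-last letter is 'g' or 'z' add the prefix go-; stems whose second-to-last letter is 'r' add -ir; stems whose second-to-last letter is 'b' or 'n' insert -un- after the first vowel.
So huzbadw → huzbadwum.

huzbadwum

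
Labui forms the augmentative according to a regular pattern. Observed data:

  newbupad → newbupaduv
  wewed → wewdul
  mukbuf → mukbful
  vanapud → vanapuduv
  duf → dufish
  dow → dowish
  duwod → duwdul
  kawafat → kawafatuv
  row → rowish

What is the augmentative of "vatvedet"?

"vatvedet" has 3 vowels. The stems with 3 vowels (kawafat → kawafatuv, vanapud → vanapuduv, newbupad → newbupaduv) add -uv.
The other patterns: stems with 1 vowel add -ish; stems with 2 vowels delete the last vowel and add -ul.
So vatvedet → vatvedetuv.

vatvedetuv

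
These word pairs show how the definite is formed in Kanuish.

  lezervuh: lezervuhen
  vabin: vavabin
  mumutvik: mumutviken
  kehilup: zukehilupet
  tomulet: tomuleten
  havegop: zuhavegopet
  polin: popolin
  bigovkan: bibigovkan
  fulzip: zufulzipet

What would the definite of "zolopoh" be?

zolopohen

polin and fulzip both have last vowel 'i' yet inflect differently (popolin, zufulzipet), so the last vowel is not what conditions the rule; the final letter is.
"zolopoh" ends in -h. The one such stem in the data (lezervuh → lezervuhen) adds -en, so the same rule applies.
So zolopoh → zolopohen.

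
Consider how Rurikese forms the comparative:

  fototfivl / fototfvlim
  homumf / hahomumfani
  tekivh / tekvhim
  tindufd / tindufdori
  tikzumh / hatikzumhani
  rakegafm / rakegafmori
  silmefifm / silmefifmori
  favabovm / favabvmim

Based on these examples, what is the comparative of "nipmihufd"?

"nipmihufd" has second-to-last letter 'f'. The stems whose second-to-last letter is 'f' (rakegafm → rakegafmori, silmefifm → silmefifmori, tindufd → tindufdori) add -ori.
So nipmihufd → nipmihufdori.

nipmihufdori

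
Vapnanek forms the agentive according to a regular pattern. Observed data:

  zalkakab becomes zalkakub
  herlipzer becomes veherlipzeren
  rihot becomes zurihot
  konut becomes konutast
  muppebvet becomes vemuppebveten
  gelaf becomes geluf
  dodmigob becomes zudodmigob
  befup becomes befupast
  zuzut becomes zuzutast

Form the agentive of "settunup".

settunupast

zalkakab and dodmigob both end in -b yet inflect differently (zalkakub, zudodmigob), so the final letter is not what conditions the rule; the last vowel is.
"settunup" has last vowel 'u'. The stems whose last vowel is 'u' (zuzut → zuzutast, befup → befupast, konut → konutast) add -ast.
The other patterns: stems whose last vowel is 'a' change the last vowel to 'u'; stems whose last vowel is 'o' add the prefix zu-; stems whose last vowel is 'e' add ve- … -en around the stem.
So settunup → settunupast.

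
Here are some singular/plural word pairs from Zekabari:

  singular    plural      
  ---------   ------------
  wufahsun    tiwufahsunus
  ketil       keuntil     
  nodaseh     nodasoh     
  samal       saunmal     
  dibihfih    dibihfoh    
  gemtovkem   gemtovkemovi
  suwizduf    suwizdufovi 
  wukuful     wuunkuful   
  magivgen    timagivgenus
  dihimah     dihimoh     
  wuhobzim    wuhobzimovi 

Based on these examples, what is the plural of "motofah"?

nodaseh and magivgen both have last vowel 'e' yet inflect differently (nodasoh, timagivgenus), so the last vowel is not what conditions the rule; the final letter is.
"motofah" ends in -h. The stems ending in -h (dihimah → dihimoh, nodaseh → nodasoh, dibihfih → dibihfoh) change the last vowel to 'o'.
The other patterns: stems ending in -n add ti- … -us around the stem; stems ending in -l insert -un- after the first vowel; stems ending in -f or -m add -ovi.
So motofah → motofoh.

motofoh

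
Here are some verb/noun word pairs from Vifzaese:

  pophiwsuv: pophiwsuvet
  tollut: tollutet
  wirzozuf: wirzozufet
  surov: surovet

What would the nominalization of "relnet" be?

Every pair shown (pophiwsuv → pophiwsuvet, tollut → tollutet, wirzozuf → wirzozufet, …) follows the same rule: add -et.
So relnet → relnetet.

relnetet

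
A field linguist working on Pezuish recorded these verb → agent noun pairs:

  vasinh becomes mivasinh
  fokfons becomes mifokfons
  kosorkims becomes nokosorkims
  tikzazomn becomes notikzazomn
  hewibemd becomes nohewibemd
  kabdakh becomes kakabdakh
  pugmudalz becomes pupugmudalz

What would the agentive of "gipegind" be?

migipegind

fokfons and kosorkims both end in -s yet inflect differently (mifokfons, nokosorkims), so the final letter is not what conditions the rule; the second-to-last letter is.
"gipegind" has second-to-last letter 'n'. The stems whose second-to-last letter is 'n' (vasinh → mivasinh, fokfons → mifokfons) add the prefix mi-.
So gipegind → migipegind.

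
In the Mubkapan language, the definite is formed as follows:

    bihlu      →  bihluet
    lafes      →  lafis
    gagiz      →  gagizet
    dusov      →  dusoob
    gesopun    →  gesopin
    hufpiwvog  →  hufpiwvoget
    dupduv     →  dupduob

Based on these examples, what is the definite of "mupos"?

gesopun and dupduv both have last vowel 'u' yet inflect differently (gesopin, dupduob), so the last vowel is not what conditions the rule; the final letter is.
"mupos" ends in -s. The one such stem in the data (lafes → lafis) changes the last vowel to 'i' (as does gesopun), so the same rule applies.
The other patterns: stems ending in -v drop the final letter and add -ob; stems ending in -g, -u or -z add -et.
So mupos → mupis.

mupis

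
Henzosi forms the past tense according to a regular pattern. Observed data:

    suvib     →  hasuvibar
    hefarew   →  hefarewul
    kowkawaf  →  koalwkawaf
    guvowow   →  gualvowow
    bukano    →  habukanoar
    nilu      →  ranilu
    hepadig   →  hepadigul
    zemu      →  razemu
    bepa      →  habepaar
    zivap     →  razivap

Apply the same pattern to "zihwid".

razihwid

"zihwid" begins with z-. The stems beginning with z- (zivap → razivap, zemu → razemu) add the prefix ra-.
The other patterns: stems beginning with g- or k- insert -al- after the first vowel; stems beginning with b- or s- add ha- … -ar around the stem; stems beginning with h- add -ul.
So zihwid → razihwid.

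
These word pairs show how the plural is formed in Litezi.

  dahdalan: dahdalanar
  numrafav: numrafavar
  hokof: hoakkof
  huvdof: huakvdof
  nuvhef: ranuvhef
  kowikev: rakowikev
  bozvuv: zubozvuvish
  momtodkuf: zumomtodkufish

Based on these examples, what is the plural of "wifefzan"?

wifefzanar

"wifefzan" has last vowel 'a'. The stems whose last vowel is 'a' (dahdalan → dahdalanar, numrafav → numrafavar) add -ar.
So wifefzan → wifefzanar.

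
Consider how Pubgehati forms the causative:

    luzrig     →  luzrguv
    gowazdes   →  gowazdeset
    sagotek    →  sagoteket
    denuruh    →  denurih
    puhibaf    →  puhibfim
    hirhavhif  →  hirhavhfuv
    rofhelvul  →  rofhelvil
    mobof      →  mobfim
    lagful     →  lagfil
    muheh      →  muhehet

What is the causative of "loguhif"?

loguhfuv

denuruh and muheh both end in -h yet inflect differently (denurih, muhehet), so the final letter is not what conditions the rule; the last vowel is.
"loguhif" has last vowel 'i'. The stems whose last vowel is 'i' (luzrig → luzrguv, hirhavhif → hirhavhfuv) delete the last vowel and add -uv.
The other patterns: stems whose last vowel is 'u' change the last vowel to 'i'; stems whose last vowel is 'e' add -et; stems whose last vowel is 'a' or 'o' delete the last vowel and add -im.
So loguhif → loguhfuv.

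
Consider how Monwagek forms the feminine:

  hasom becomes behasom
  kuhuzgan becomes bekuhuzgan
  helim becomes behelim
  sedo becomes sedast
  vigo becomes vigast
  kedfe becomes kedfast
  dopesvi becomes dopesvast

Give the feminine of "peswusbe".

peswusbast

hasom and sedo both have last vowel 'o' yet inflect differently (behasom, sedast), so the last vowel is not what conditions the rule; whether the stem ends in a vowel or a consonant is.
"peswusbe" ends in a vowel. The stems ending in a vowel (sedo → sedast, vigo → vigast, kedfe → kedfast) drop the final letter and add -ast.
The other pattern: stems ending in a consonant add the prefix be-.
So peswusbe → peswusbast.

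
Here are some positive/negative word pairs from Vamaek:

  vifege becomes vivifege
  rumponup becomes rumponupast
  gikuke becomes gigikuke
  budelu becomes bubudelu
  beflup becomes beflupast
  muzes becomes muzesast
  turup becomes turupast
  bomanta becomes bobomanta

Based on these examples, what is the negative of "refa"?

"refa" ends in a vowel. The stems ending in a vowel (bomanta → bobomanta, gikuke → gigikuke, vifege → vivifege) repeat the first consonant+vowel as a prefix.
The other pattern: stems ending in a consonant add -ast.
So refa → rerefa.

rerefa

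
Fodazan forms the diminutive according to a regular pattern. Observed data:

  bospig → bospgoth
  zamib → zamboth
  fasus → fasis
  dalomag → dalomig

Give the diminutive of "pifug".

bospig and dalomag both end in -g yet inflect differently (bospgoth, dalomig), so the final letter is not what conditions the rule; the last vowel is.
"pifug" has last vowel 'u'. The one such stem in the data (fasus → fasis) changes the last vowel to 'i' (as does dalomag), so the same rule applies.
The other pattern: stems whose last vowel is 'i' delete the last vowel and add -oth.
So pifug → pifig.

pifig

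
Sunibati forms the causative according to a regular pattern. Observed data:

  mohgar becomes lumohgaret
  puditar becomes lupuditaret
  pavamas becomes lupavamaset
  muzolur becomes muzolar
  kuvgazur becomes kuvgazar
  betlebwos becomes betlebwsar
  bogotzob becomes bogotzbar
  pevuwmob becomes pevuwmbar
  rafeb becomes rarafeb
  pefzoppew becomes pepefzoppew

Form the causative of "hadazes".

hahadazes

"hadazes" has last vowel 'e'. The stems whose last vowel is 'e' (rafeb → rarafeb, pefzoppew → pepefzoppew) repeat the first consonant+vowel as a prefix.
So hadazes → hahadazes.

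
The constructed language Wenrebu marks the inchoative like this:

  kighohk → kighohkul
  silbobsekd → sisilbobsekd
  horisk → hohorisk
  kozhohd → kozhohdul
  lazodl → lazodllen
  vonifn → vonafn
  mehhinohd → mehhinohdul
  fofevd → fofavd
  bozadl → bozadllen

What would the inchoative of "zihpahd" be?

kozhohd and fofevd both end in -d yet inflect differently (kozhohdul, fofavd), so the final letter is not what conditions the rule; the second-to-last letter is.
"zihpahd" has second-to-last letter 'h'. The stems whose second-to-last letter is 'h' (kozhohd → kozhohdul, kighohk → kighohkul, mehhinohd → mehhinohdul) add -ul.
The other patterns: stems whose second-to-last letter is 'f' or 'v' change the last vowel to 'a'; stems whose second-to-last letter is 'k' or 's' repeat the first consonant+vowel as a prefix; stems whose second-to-last letter is 'd' double the final consonant and add -en.
So zihpahd → zihpahdul.

zihpahdul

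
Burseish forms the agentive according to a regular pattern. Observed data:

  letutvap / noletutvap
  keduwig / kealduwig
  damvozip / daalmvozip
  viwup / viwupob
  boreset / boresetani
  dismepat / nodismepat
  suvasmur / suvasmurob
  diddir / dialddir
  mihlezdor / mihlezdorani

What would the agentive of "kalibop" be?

kalibopani

"kalibop" has last vowel 'o'. The one such stem in the data (mihlezdor → mihlezdorani) adds -ani, so the same rule applies.
So kalibop → kalibopani.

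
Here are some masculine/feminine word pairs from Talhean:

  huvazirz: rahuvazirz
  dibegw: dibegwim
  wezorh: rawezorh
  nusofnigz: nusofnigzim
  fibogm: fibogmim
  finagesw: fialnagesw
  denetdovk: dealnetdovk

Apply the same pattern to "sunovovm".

nusofnigz and huvazirz both end in -z yet inflect differently (nusofnigzim, rahuvazirz), so the final letter is not what conditions the rule; the second-to-last letter is.
"sunovovm" has second-to-last letter 'v'. The one such stem in the data (denetdovk → dealnetdovk) inserts -al- after the first vowel (as does finagesw), so the same rule applies.
The other patterns: stems whose second-to-last letter is 'g' add -im; stems whose second-to-last letter is 'r' add the prefix ra-.
So sunovovm → sualnovovm.

sualnovovm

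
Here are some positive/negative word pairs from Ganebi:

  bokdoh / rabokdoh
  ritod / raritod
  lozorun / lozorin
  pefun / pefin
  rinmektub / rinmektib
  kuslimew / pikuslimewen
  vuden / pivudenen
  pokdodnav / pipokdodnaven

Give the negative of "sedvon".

rasedvon

lozorun and vuden both end in -n yet inflect differently (lozorin, pivudenen), so the final letter is not what conditions the rule; the last vowel is.
"sedvon" has last vowel 'o'. The stems whose last vowel is 'o' (bokdoh → rabokdoh, ritod → raritod) add the prefix ra-.
The other patterns: stems whose last vowel is 'u' change the last vowel to 'i'; stems whose last vowel is 'a' or 'e' add pi- … -en around the stem.
So sedvon → rasedvon.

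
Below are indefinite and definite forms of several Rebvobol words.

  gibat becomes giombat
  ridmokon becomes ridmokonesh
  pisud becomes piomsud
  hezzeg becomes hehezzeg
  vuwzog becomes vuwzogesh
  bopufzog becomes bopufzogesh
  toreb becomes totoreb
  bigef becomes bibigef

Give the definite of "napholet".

nanapholet

hezzeg and bopufzog both end in -g yet inflect differently (hehezzeg, bopufzogesh), so the final letter is not what conditions the rule; the last vowel is.
"napholet" has last vowel 'e'. The stems whose last vowel is 'e' (bigef → bibigef, hezzeg → hehezzeg, toreb → totoreb) repeat the first consonant+vowel as a prefix.
So napholet → nanapholet.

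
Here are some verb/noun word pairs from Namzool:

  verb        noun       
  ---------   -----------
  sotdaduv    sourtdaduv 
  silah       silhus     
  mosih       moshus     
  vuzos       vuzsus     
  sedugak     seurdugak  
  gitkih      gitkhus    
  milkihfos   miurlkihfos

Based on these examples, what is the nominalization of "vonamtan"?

vournamtan

"vonamtan" has 3 vowels. The stems with 3 vowels (sedugak → seurdugak, milkihfos → miurlkihfos, sotdaduv → sourtdaduv) insert -ur- after the first vowel.
So vonamtan → vournamtan.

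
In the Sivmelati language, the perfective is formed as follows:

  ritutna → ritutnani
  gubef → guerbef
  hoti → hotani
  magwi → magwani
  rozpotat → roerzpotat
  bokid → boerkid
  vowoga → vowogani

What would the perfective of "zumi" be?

zumani

"zumi" ends in a vowel. The stems ending in a vowel (vowoga → vowogani, magwi → magwani, hoti → hotani) drop the final letter and add -ani.
The other pattern: stems ending in a consonant insert -er- after the first vowel.
So zumi → zumani.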